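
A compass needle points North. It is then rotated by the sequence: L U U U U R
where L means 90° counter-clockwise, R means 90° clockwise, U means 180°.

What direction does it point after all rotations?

Start: North
  L (left (90° counter-clockwise)) -> West
  U (U-turn (180°)) -> East
  U (U-turn (180°)) -> West
  U (U-turn (180°)) -> East
  U (U-turn (180°)) -> West
  R (right (90° clockwise)) -> North
Final: North

Answer: Final heading: North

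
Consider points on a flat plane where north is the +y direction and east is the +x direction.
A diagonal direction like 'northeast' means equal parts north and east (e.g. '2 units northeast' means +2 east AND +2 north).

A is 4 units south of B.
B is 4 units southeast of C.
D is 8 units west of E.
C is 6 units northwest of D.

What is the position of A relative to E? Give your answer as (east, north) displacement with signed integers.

Answer: A is at (east=-10, north=-2) relative to E.

Derivation:
Place E at the origin (east=0, north=0).
  D is 8 units west of E: delta (east=-8, north=+0); D at (east=-8, north=0).
  C is 6 units northwest of D: delta (east=-6, north=+6); C at (east=-14, north=6).
  B is 4 units southeast of C: delta (east=+4, north=-4); B at (east=-10, north=2).
  A is 4 units south of B: delta (east=+0, north=-4); A at (east=-10, north=-2).
Therefore A relative to E: (east=-10, north=-2).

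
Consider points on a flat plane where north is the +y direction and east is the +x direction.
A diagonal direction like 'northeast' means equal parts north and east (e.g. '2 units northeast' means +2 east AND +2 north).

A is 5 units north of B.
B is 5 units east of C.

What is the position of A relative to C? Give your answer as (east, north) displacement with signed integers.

Place C at the origin (east=0, north=0).
  B is 5 units east of C: delta (east=+5, north=+0); B at (east=5, north=0).
  A is 5 units north of B: delta (east=+0, north=+5); A at (east=5, north=5).
Therefore A relative to C: (east=5, north=5).

Answer: A is at (east=5, north=5) relative to C.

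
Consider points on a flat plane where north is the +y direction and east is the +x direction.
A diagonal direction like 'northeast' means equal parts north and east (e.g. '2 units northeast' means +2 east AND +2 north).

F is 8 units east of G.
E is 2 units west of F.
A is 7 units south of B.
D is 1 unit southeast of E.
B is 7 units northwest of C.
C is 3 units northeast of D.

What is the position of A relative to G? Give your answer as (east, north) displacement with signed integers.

Place G at the origin (east=0, north=0).
  F is 8 units east of G: delta (east=+8, north=+0); F at (east=8, north=0).
  E is 2 units west of F: delta (east=-2, north=+0); E at (east=6, north=0).
  D is 1 unit southeast of E: delta (east=+1, north=-1); D at (east=7, north=-1).
  C is 3 units northeast of D: delta (east=+3, north=+3); C at (east=10, north=2).
  B is 7 units northwest of C: delta (east=-7, north=+7); B at (east=3, north=9).
  A is 7 units south of B: delta (east=+0, north=-7); A at (east=3, north=2).
Therefore A relative to G: (east=3, north=2).

Answer: A is at (east=3, north=2) relative to G.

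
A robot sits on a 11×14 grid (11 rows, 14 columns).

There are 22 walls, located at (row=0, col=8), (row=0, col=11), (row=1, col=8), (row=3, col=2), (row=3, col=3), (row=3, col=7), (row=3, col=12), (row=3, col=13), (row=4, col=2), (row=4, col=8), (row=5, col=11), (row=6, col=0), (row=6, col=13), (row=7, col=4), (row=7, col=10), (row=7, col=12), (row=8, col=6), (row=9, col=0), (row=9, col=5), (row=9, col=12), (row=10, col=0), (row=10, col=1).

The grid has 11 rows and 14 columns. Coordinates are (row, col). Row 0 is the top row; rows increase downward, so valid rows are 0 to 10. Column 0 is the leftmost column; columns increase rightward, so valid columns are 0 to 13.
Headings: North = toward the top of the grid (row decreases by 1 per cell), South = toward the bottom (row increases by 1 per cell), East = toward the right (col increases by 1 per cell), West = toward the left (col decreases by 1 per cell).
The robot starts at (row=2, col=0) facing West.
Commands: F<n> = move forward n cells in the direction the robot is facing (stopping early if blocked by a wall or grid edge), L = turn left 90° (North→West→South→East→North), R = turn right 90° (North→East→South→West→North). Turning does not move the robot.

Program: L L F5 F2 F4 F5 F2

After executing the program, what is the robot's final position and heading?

Start: (row=2, col=0), facing West
  L: turn left, now facing South
  L: turn left, now facing East
  F5: move forward 5, now at (row=2, col=5)
  F2: move forward 2, now at (row=2, col=7)
  F4: move forward 4, now at (row=2, col=11)
  F5: move forward 2/5 (blocked), now at (row=2, col=13)
  F2: move forward 0/2 (blocked), now at (row=2, col=13)
Final: (row=2, col=13), facing East

Answer: Final position: (row=2, col=13), facing East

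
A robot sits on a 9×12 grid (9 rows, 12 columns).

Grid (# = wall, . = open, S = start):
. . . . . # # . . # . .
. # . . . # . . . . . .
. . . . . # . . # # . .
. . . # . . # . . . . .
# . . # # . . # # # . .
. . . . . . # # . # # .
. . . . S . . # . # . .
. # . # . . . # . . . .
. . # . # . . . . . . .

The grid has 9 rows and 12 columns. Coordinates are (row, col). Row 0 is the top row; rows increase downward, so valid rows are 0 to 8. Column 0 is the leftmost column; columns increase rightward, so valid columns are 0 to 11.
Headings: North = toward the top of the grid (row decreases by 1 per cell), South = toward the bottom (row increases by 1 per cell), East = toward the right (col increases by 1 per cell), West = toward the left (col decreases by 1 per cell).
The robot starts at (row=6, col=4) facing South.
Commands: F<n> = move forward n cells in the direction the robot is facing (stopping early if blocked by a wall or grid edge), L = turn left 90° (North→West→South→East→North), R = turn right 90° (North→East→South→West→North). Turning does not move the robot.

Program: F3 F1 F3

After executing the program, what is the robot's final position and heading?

Answer: Final position: (row=7, col=4), facing South

Derivation:
Start: (row=6, col=4), facing South
  F3: move forward 1/3 (blocked), now at (row=7, col=4)
  F1: move forward 0/1 (blocked), now at (row=7, col=4)
  F3: move forward 0/3 (blocked), now at (row=7, col=4)
Final: (row=7, col=4), facing South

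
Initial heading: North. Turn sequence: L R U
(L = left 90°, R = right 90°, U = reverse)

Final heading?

Start: North
  L (left (90° counter-clockwise)) -> West
  R (right (90° clockwise)) -> North
  U (U-turn (180°)) -> South
Final: South

Answer: Final heading: South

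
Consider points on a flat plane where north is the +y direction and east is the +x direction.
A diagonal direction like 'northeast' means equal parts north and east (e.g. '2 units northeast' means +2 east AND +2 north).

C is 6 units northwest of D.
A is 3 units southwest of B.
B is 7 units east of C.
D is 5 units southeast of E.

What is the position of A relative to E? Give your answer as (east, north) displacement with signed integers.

Place E at the origin (east=0, north=0).
  D is 5 units southeast of E: delta (east=+5, north=-5); D at (east=5, north=-5).
  C is 6 units northwest of D: delta (east=-6, north=+6); C at (east=-1, north=1).
  B is 7 units east of C: delta (east=+7, north=+0); B at (east=6, north=1).
  A is 3 units southwest of B: delta (east=-3, north=-3); A at (east=3, north=-2).
Therefore A relative to E: (east=3, north=-2).

Answer: A is at (east=3, north=-2) relative to E.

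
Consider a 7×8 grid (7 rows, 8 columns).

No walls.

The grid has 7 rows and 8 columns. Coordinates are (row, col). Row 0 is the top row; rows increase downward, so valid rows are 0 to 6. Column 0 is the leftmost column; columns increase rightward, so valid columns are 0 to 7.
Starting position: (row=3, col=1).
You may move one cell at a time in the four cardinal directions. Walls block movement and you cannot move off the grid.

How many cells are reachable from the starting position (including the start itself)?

BFS flood-fill from (row=3, col=1):
  Distance 0: (row=3, col=1)
  Distance 1: (row=2, col=1), (row=3, col=0), (row=3, col=2), (row=4, col=1)
  Distance 2: (row=1, col=1), (row=2, col=0), (row=2, col=2), (row=3, col=3), (row=4, col=0), (row=4, col=2), (row=5, col=1)
  Distance 3: (row=0, col=1), (row=1, col=0), (row=1, col=2), (row=2, col=3), (row=3, col=4), (row=4, col=3), (row=5, col=0), (row=5, col=2), (row=6, col=1)
  Distance 4: (row=0, col=0), (row=0, col=2), (row=1, col=3), (row=2, col=4), (row=3, col=5), (row=4, col=4), (row=5, col=3), (row=6, col=0), (row=6, col=2)
  Distance 5: (row=0, col=3), (row=1, col=4), (row=2, col=5), (row=3, col=6), (row=4, col=5), (row=5, col=4), (row=6, col=3)
  Distance 6: (row=0, col=4), (row=1, col=5), (row=2, col=6), (row=3, col=7), (row=4, col=6), (row=5, col=5), (row=6, col=4)
  Distance 7: (row=0, col=5), (row=1, col=6), (row=2, col=7), (row=4, col=7), (row=5, col=6), (row=6, col=5)
  Distance 8: (row=0, col=6), (row=1, col=7), (row=5, col=7), (row=6, col=6)
  Distance 9: (row=0, col=7), (row=6, col=7)
Total reachable: 56 (grid has 56 open cells total)

Answer: Reachable cells: 56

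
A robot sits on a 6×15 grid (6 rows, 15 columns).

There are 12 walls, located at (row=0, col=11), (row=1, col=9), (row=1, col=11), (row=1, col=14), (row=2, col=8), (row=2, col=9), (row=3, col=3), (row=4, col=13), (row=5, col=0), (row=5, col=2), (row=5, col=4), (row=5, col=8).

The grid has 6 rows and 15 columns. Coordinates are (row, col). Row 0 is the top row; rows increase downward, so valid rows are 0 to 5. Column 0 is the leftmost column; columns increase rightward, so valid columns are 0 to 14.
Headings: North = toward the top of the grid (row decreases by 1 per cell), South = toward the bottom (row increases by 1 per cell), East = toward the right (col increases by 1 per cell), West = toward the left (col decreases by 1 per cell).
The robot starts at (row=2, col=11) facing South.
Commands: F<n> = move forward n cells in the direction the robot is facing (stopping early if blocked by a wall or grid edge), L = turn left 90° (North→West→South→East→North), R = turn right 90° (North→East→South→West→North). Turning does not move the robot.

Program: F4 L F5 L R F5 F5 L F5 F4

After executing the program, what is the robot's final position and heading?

Answer: Final position: (row=2, col=14), facing North

Derivation:
Start: (row=2, col=11), facing South
  F4: move forward 3/4 (blocked), now at (row=5, col=11)
  L: turn left, now facing East
  F5: move forward 3/5 (blocked), now at (row=5, col=14)
  L: turn left, now facing North
  R: turn right, now facing East
  F5: move forward 0/5 (blocked), now at (row=5, col=14)
  F5: move forward 0/5 (blocked), now at (row=5, col=14)
  L: turn left, now facing North
  F5: move forward 3/5 (blocked), now at (row=2, col=14)
  F4: move forward 0/4 (blocked), now at (row=2, col=14)
Final: (row=2, col=14), facing North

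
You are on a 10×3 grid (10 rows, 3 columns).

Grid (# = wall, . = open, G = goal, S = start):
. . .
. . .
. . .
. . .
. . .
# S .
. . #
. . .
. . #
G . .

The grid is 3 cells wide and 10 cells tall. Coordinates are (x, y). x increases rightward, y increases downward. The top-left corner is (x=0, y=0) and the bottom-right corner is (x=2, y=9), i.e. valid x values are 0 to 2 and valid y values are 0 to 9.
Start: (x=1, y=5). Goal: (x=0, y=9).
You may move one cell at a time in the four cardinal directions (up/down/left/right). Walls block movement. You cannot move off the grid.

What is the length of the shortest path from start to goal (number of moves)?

BFS from (x=1, y=5) until reaching (x=0, y=9):
  Distance 0: (x=1, y=5)
  Distance 1: (x=1, y=4), (x=2, y=5), (x=1, y=6)
  Distance 2: (x=1, y=3), (x=0, y=4), (x=2, y=4), (x=0, y=6), (x=1, y=7)
  Distance 3: (x=1, y=2), (x=0, y=3), (x=2, y=3), (x=0, y=7), (x=2, y=7), (x=1, y=8)
  Distance 4: (x=1, y=1), (x=0, y=2), (x=2, y=2), (x=0, y=8), (x=1, y=9)
  Distance 5: (x=1, y=0), (x=0, y=1), (x=2, y=1), (x=0, y=9), (x=2, y=9)  <- goal reached here
One shortest path (5 moves): (x=1, y=5) -> (x=1, y=6) -> (x=0, y=6) -> (x=0, y=7) -> (x=0, y=8) -> (x=0, y=9)

Answer: Shortest path length: 5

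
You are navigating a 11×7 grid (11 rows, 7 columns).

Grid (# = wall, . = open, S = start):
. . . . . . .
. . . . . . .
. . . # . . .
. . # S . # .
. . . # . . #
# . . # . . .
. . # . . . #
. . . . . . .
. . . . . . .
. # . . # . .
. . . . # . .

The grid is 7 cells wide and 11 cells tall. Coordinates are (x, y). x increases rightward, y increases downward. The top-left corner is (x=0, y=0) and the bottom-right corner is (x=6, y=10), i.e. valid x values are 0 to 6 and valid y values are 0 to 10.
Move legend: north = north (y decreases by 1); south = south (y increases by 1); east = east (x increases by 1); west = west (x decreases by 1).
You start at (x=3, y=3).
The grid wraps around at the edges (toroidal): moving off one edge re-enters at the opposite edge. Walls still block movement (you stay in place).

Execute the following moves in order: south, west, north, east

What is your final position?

Answer: Final position: (x=4, y=3)

Derivation:
Start: (x=3, y=3)
  south (south): blocked, stay at (x=3, y=3)
  west (west): blocked, stay at (x=3, y=3)
  north (north): blocked, stay at (x=3, y=3)
  east (east): (x=3, y=3) -> (x=4, y=3)
Final: (x=4, y=3)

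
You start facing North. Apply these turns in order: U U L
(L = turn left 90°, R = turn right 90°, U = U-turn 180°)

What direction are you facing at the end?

Start: North
  U (U-turn (180°)) -> South
  U (U-turn (180°)) -> North
  L (left (90° counter-clockwise)) -> West
Final: West

Answer: Final heading: West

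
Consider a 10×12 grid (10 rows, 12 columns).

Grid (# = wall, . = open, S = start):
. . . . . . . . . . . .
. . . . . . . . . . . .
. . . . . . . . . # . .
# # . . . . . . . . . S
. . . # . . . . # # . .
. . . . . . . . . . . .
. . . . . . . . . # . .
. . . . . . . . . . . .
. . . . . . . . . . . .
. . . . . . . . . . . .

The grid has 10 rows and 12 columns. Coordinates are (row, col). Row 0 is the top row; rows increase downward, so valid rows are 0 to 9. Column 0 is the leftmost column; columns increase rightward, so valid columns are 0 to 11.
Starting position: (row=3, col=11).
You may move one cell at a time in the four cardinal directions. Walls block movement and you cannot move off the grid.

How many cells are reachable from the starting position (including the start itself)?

Answer: Reachable cells: 113

Derivation:
BFS flood-fill from (row=3, col=11):
  Distance 0: (row=3, col=11)
  Distance 1: (row=2, col=11), (row=3, col=10), (row=4, col=11)
  Distance 2: (row=1, col=11), (row=2, col=10), (row=3, col=9), (row=4, col=10), (row=5, col=11)
  Distance 3: (row=0, col=11), (row=1, col=10), (row=3, col=8), (row=5, col=10), (row=6, col=11)
  Distance 4: (row=0, col=10), (row=1, col=9), (row=2, col=8), (row=3, col=7), (row=5, col=9), (row=6, col=10), (row=7, col=11)
  Distance 5: (row=0, col=9), (row=1, col=8), (row=2, col=7), (row=3, col=6), (row=4, col=7), (row=5, col=8), (row=7, col=10), (row=8, col=11)
  Distance 6: (row=0, col=8), (row=1, col=7), (row=2, col=6), (row=3, col=5), (row=4, col=6), (row=5, col=7), (row=6, col=8), (row=7, col=9), (row=8, col=10), (row=9, col=11)
  Distance 7: (row=0, col=7), (row=1, col=6), (row=2, col=5), (row=3, col=4), (row=4, col=5), (row=5, col=6), (row=6, col=7), (row=7, col=8), (row=8, col=9), (row=9, col=10)
  Distance 8: (row=0, col=6), (row=1, col=5), (row=2, col=4), (row=3, col=3), (row=4, col=4), (row=5, col=5), (row=6, col=6), (row=7, col=7), (row=8, col=8), (row=9, col=9)
  Distance 9: (row=0, col=5), (row=1, col=4), (row=2, col=3), (row=3, col=2), (row=5, col=4), (row=6, col=5), (row=7, col=6), (row=8, col=7), (row=9, col=8)
  Distance 10: (row=0, col=4), (row=1, col=3), (row=2, col=2), (row=4, col=2), (row=5, col=3), (row=6, col=4), (row=7, col=5), (row=8, col=6), (row=9, col=7)
  Distance 11: (row=0, col=3), (row=1, col=2), (row=2, col=1), (row=4, col=1), (row=5, col=2), (row=6, col=3), (row=7, col=4), (row=8, col=5), (row=9, col=6)
  Distance 12: (row=0, col=2), (row=1, col=1), (row=2, col=0), (row=4, col=0), (row=5, col=1), (row=6, col=2), (row=7, col=3), (row=8, col=4), (row=9, col=5)
  Distance 13: (row=0, col=1), (row=1, col=0), (row=5, col=0), (row=6, col=1), (row=7, col=2), (row=8, col=3), (row=9, col=4)
  Distance 14: (row=0, col=0), (row=6, col=0), (row=7, col=1), (row=8, col=2), (row=9, col=3)
  Distance 15: (row=7, col=0), (row=8, col=1), (row=9, col=2)
  Distance 16: (row=8, col=0), (row=9, col=1)
  Distance 17: (row=9, col=0)
Total reachable: 113 (grid has 113 open cells total)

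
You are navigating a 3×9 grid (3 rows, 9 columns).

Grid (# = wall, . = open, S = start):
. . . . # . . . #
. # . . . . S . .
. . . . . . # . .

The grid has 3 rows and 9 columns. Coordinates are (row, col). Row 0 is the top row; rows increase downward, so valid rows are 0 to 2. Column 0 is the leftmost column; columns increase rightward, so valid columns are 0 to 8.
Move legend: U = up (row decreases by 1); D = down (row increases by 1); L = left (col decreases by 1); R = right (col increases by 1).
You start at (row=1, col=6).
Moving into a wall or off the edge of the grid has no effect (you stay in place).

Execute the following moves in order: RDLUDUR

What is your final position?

Start: (row=1, col=6)
  R (right): (row=1, col=6) -> (row=1, col=7)
  D (down): (row=1, col=7) -> (row=2, col=7)
  L (left): blocked, stay at (row=2, col=7)
  U (up): (row=2, col=7) -> (row=1, col=7)
  D (down): (row=1, col=7) -> (row=2, col=7)
  U (up): (row=2, col=7) -> (row=1, col=7)
  R (right): (row=1, col=7) -> (row=1, col=8)
Final: (row=1, col=8)

Answer: Final position: (row=1, col=8)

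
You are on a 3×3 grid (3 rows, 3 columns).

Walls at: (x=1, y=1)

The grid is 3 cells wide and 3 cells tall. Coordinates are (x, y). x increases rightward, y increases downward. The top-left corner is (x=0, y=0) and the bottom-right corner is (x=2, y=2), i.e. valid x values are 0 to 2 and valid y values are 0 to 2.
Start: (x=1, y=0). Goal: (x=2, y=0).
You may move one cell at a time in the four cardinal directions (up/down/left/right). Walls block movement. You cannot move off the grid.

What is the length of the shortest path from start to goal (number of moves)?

BFS from (x=1, y=0) until reaching (x=2, y=0):
  Distance 0: (x=1, y=0)
  Distance 1: (x=0, y=0), (x=2, y=0)  <- goal reached here
One shortest path (1 moves): (x=1, y=0) -> (x=2, y=0)

Answer: Shortest path length: 1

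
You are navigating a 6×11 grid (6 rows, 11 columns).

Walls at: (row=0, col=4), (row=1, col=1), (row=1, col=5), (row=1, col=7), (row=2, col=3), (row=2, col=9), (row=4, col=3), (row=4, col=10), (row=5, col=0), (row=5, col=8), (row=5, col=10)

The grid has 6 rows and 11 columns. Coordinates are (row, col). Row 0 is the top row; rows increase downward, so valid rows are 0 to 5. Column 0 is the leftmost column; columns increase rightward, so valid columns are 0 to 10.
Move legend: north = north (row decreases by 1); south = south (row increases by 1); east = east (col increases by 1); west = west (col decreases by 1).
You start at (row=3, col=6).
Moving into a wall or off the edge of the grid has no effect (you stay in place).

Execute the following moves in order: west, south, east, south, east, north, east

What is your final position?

Answer: Final position: (row=4, col=8)

Derivation:
Start: (row=3, col=6)
  west (west): (row=3, col=6) -> (row=3, col=5)
  south (south): (row=3, col=5) -> (row=4, col=5)
  east (east): (row=4, col=5) -> (row=4, col=6)
  south (south): (row=4, col=6) -> (row=5, col=6)
  east (east): (row=5, col=6) -> (row=5, col=7)
  north (north): (row=5, col=7) -> (row=4, col=7)
  east (east): (row=4, col=7) -> (row=4, col=8)
Final: (row=4, col=8)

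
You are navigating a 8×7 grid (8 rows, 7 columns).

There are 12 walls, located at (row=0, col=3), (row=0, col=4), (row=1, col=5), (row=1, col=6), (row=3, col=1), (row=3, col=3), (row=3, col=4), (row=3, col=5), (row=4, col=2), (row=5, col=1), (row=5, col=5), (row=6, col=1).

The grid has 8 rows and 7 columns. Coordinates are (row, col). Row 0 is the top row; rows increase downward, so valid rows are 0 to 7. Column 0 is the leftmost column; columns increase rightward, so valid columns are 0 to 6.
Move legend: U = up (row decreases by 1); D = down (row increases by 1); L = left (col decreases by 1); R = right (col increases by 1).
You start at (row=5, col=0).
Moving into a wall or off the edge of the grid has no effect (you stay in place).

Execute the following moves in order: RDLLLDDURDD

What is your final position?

Start: (row=5, col=0)
  R (right): blocked, stay at (row=5, col=0)
  D (down): (row=5, col=0) -> (row=6, col=0)
  [×3]L (left): blocked, stay at (row=6, col=0)
  D (down): (row=6, col=0) -> (row=7, col=0)
  D (down): blocked, stay at (row=7, col=0)
  U (up): (row=7, col=0) -> (row=6, col=0)
  R (right): blocked, stay at (row=6, col=0)
  D (down): (row=6, col=0) -> (row=7, col=0)
  D (down): blocked, stay at (row=7, col=0)
Final: (row=7, col=0)

Answer: Final position: (row=7, col=0)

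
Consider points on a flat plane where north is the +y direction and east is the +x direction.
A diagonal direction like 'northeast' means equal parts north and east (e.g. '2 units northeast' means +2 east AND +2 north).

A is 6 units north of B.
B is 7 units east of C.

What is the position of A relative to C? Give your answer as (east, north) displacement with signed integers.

Answer: A is at (east=7, north=6) relative to C.

Derivation:
Place C at the origin (east=0, north=0).
  B is 7 units east of C: delta (east=+7, north=+0); B at (east=7, north=0).
  A is 6 units north of B: delta (east=+0, north=+6); A at (east=7, north=6).
Therefore A relative to C: (east=7, north=6).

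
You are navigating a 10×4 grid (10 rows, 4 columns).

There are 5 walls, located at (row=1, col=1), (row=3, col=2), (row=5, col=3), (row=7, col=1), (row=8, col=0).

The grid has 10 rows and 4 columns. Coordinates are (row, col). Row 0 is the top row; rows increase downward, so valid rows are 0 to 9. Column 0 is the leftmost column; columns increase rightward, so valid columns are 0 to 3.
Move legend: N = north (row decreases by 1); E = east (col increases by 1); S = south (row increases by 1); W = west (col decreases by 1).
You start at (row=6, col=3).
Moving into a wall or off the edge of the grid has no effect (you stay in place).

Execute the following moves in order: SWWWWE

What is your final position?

Answer: Final position: (row=7, col=3)

Derivation:
Start: (row=6, col=3)
  S (south): (row=6, col=3) -> (row=7, col=3)
  W (west): (row=7, col=3) -> (row=7, col=2)
  [×3]W (west): blocked, stay at (row=7, col=2)
  E (east): (row=7, col=2) -> (row=7, col=3)
Final: (row=7, col=3)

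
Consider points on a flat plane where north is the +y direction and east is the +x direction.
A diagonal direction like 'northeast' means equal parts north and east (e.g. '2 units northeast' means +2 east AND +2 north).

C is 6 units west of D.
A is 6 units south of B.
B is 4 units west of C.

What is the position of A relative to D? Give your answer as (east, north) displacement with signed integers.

Answer: A is at (east=-10, north=-6) relative to D.

Derivation:
Place D at the origin (east=0, north=0).
  C is 6 units west of D: delta (east=-6, north=+0); C at (east=-6, north=0).
  B is 4 units west of C: delta (east=-4, north=+0); B at (east=-10, north=0).
  A is 6 units south of B: delta (east=+0, north=-6); A at (east=-10, north=-6).
Therefore A relative to D: (east=-10, north=-6).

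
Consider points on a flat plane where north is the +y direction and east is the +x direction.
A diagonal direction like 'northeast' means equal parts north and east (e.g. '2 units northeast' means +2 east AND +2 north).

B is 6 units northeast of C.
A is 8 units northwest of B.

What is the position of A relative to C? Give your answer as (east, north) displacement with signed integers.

Place C at the origin (east=0, north=0).
  B is 6 units northeast of C: delta (east=+6, north=+6); B at (east=6, north=6).
  A is 8 units northwest of B: delta (east=-8, north=+8); A at (east=-2, north=14).
Therefore A relative to C: (east=-2, north=14).

Answer: A is at (east=-2, north=14) relative to C.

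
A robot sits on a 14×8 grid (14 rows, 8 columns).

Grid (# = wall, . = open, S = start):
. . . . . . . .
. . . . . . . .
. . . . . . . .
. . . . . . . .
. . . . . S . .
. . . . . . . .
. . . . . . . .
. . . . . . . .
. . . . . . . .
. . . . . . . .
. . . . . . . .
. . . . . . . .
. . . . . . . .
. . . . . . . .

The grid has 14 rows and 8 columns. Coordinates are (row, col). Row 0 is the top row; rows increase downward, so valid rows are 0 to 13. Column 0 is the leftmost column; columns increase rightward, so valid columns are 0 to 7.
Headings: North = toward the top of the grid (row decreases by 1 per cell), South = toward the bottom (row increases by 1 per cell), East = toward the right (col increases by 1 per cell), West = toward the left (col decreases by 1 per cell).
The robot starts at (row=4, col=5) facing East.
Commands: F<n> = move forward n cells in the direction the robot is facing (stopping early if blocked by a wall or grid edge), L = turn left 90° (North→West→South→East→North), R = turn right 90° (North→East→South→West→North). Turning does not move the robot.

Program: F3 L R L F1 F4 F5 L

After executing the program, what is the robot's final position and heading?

Start: (row=4, col=5), facing East
  F3: move forward 2/3 (blocked), now at (row=4, col=7)
  L: turn left, now facing North
  R: turn right, now facing East
  L: turn left, now facing North
  F1: move forward 1, now at (row=3, col=7)
  F4: move forward 3/4 (blocked), now at (row=0, col=7)
  F5: move forward 0/5 (blocked), now at (row=0, col=7)
  L: turn left, now facing West
Final: (row=0, col=7), facing West

Answer: Final position: (row=0, col=7), facing West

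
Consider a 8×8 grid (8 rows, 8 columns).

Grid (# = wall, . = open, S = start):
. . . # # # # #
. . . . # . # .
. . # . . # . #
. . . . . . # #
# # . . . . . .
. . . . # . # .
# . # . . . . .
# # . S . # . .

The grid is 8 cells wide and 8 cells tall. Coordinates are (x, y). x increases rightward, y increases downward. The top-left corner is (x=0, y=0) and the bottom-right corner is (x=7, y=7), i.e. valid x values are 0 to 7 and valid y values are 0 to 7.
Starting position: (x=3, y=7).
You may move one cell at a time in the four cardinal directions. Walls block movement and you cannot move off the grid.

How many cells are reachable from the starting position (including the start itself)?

BFS flood-fill from (x=3, y=7):
  Distance 0: (x=3, y=7)
  Distance 1: (x=3, y=6), (x=2, y=7), (x=4, y=7)
  Distance 2: (x=3, y=5), (x=4, y=6)
  Distance 3: (x=3, y=4), (x=2, y=5), (x=5, y=6)
  Distance 4: (x=3, y=3), (x=2, y=4), (x=4, y=4), (x=1, y=5), (x=5, y=5), (x=6, y=6)
  Distance 5: (x=3, y=2), (x=2, y=3), (x=4, y=3), (x=5, y=4), (x=0, y=5), (x=1, y=6), (x=7, y=6), (x=6, y=7)
  Distance 6: (x=3, y=1), (x=4, y=2), (x=1, y=3), (x=5, y=3), (x=6, y=4), (x=7, y=5), (x=7, y=7)
  Distance 7: (x=2, y=1), (x=1, y=2), (x=0, y=3), (x=7, y=4)
  Distance 8: (x=2, y=0), (x=1, y=1), (x=0, y=2)
  Distance 9: (x=1, y=0), (x=0, y=1)
  Distance 10: (x=0, y=0)
Total reachable: 40 (grid has 43 open cells total)

Answer: Reachable cells: 40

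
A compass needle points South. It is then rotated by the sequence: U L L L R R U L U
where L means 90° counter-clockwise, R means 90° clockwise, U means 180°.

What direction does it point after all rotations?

Answer: Final heading: South

Derivation:
Start: South
  U (U-turn (180°)) -> North
  L (left (90° counter-clockwise)) -> West
  L (left (90° counter-clockwise)) -> South
  L (left (90° counter-clockwise)) -> East
  R (right (90° clockwise)) -> South
  R (right (90° clockwise)) -> West
  U (U-turn (180°)) -> East
  L (left (90° counter-clockwise)) -> North
  U (U-turn (180°)) -> South
Final: South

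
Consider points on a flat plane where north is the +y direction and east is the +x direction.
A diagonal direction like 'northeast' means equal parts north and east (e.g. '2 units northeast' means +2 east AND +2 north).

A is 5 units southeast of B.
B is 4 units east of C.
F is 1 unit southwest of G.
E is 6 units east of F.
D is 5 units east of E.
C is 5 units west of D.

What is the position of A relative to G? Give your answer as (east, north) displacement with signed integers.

Place G at the origin (east=0, north=0).
  F is 1 unit southwest of G: delta (east=-1, north=-1); F at (east=-1, north=-1).
  E is 6 units east of F: delta (east=+6, north=+0); E at (east=5, north=-1).
  D is 5 units east of E: delta (east=+5, north=+0); D at (east=10, north=-1).
  C is 5 units west of D: delta (east=-5, north=+0); C at (east=5, north=-1).
  B is 4 units east of C: delta (east=+4, north=+0); B at (east=9, north=-1).
  A is 5 units southeast of B: delta (east=+5, north=-5); A at (east=14, north=-6).
Therefore A relative to G: (east=14, north=-6).

Answer: A is at (east=14, north=-6) relative to G.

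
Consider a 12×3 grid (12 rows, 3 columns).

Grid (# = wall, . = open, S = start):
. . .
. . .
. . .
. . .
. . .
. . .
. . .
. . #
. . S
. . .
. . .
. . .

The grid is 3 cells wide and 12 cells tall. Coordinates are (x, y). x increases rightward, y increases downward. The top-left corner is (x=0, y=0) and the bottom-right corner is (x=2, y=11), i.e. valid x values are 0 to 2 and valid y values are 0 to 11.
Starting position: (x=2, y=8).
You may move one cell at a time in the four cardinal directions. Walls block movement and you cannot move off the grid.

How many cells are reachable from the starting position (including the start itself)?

Answer: Reachable cells: 35

Derivation:
BFS flood-fill from (x=2, y=8):
  Distance 0: (x=2, y=8)
  Distance 1: (x=1, y=8), (x=2, y=9)
  Distance 2: (x=1, y=7), (x=0, y=8), (x=1, y=9), (x=2, y=10)
  Distance 3: (x=1, y=6), (x=0, y=7), (x=0, y=9), (x=1, y=10), (x=2, y=11)
  Distance 4: (x=1, y=5), (x=0, y=6), (x=2, y=6), (x=0, y=10), (x=1, y=11)
  Distance 5: (x=1, y=4), (x=0, y=5), (x=2, y=5), (x=0, y=11)
  Distance 6: (x=1, y=3), (x=0, y=4), (x=2, y=4)
  Distance 7: (x=1, y=2), (x=0, y=3), (x=2, y=3)
  Distance 8: (x=1, y=1), (x=0, y=2), (x=2, y=2)
  Distance 9: (x=1, y=0), (x=0, y=1), (x=2, y=1)
  Distance 10: (x=0, y=0), (x=2, y=0)
Total reachable: 35 (grid has 35 open cells total)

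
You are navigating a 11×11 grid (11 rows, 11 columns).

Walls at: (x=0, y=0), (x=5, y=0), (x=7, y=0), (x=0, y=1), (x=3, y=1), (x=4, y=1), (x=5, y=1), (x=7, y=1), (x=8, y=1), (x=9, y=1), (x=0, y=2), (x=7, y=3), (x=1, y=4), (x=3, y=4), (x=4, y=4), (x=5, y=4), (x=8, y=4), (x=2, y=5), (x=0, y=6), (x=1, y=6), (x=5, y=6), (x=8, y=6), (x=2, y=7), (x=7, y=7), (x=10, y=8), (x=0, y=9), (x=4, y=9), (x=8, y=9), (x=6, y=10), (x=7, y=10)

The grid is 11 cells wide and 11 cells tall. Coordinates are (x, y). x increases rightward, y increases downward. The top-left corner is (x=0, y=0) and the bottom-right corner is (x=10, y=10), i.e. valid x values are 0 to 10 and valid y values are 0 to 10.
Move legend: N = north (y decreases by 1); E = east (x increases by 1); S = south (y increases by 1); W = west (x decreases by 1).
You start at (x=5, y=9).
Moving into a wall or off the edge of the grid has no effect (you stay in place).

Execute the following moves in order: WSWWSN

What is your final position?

Start: (x=5, y=9)
  W (west): blocked, stay at (x=5, y=9)
  S (south): (x=5, y=9) -> (x=5, y=10)
  W (west): (x=5, y=10) -> (x=4, y=10)
  W (west): (x=4, y=10) -> (x=3, y=10)
  S (south): blocked, stay at (x=3, y=10)
  N (north): (x=3, y=10) -> (x=3, y=9)
Final: (x=3, y=9)

Answer: Final position: (x=3, y=9)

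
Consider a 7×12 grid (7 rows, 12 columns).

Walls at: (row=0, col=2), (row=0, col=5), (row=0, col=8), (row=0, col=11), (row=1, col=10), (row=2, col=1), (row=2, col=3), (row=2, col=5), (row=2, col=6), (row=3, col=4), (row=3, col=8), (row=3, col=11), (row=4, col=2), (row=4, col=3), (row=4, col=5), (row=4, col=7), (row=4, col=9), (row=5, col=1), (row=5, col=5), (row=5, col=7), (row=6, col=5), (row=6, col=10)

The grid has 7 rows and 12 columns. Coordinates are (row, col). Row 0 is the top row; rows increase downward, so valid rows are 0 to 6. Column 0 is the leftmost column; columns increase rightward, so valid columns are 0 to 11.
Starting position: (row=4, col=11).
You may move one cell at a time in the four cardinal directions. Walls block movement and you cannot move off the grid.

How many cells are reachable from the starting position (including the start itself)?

Answer: Reachable cells: 62

Derivation:
BFS flood-fill from (row=4, col=11):
  Distance 0: (row=4, col=11)
  Distance 1: (row=4, col=10), (row=5, col=11)
  Distance 2: (row=3, col=10), (row=5, col=10), (row=6, col=11)
  Distance 3: (row=2, col=10), (row=3, col=9), (row=5, col=9)
  Distance 4: (row=2, col=9), (row=2, col=11), (row=5, col=8), (row=6, col=9)
  Distance 5: (row=1, col=9), (row=1, col=11), (row=2, col=8), (row=4, col=8), (row=6, col=8)
  Distance 6: (row=0, col=9), (row=1, col=8), (row=2, col=7), (row=6, col=7)
  Distance 7: (row=0, col=10), (row=1, col=7), (row=3, col=7), (row=6, col=6)
  Distance 8: (row=0, col=7), (row=1, col=6), (row=3, col=6), (row=5, col=6)
  Distance 9: (row=0, col=6), (row=1, col=5), (row=3, col=5), (row=4, col=6)
  Distance 10: (row=1, col=4)
  Distance 11: (row=0, col=4), (row=1, col=3), (row=2, col=4)
  Distance 12: (row=0, col=3), (row=1, col=2)
  Distance 13: (row=1, col=1), (row=2, col=2)
  Distance 14: (row=0, col=1), (row=1, col=0), (row=3, col=2)
  Distance 15: (row=0, col=0), (row=2, col=0), (row=3, col=1), (row=3, col=3)
  Distance 16: (row=3, col=0), (row=4, col=1)
  Distance 17: (row=4, col=0)
  Distance 18: (row=5, col=0)
  Distance 19: (row=6, col=0)
  Distance 20: (row=6, col=1)
  Distance 21: (row=6, col=2)
  Distance 22: (row=5, col=2), (row=6, col=3)
  Distance 23: (row=5, col=3), (row=6, col=4)
  Distance 24: (row=5, col=4)
  Distance 25: (row=4, col=4)
Total reachable: 62 (grid has 62 open cells total)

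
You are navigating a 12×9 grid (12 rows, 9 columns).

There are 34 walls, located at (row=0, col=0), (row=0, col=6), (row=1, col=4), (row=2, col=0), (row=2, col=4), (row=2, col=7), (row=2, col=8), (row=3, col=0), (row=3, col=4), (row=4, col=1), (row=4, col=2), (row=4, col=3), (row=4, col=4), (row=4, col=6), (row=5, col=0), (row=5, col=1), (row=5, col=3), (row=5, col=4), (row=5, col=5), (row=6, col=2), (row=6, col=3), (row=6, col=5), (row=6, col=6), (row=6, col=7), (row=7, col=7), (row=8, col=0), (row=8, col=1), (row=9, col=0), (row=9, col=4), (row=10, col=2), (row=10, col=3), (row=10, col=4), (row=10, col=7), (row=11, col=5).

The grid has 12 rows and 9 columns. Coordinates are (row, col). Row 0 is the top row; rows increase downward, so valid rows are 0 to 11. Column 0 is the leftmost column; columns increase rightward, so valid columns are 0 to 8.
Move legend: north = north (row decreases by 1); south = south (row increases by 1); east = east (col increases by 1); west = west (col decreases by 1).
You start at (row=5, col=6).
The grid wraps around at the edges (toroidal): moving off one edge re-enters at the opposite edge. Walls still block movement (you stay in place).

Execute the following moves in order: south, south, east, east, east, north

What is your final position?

Answer: Final position: (row=4, col=8)

Derivation:
Start: (row=5, col=6)
  south (south): blocked, stay at (row=5, col=6)
  south (south): blocked, stay at (row=5, col=6)
  east (east): (row=5, col=6) -> (row=5, col=7)
  east (east): (row=5, col=7) -> (row=5, col=8)
  east (east): blocked, stay at (row=5, col=8)
  north (north): (row=5, col=8) -> (row=4, col=8)
Final: (row=4, col=8)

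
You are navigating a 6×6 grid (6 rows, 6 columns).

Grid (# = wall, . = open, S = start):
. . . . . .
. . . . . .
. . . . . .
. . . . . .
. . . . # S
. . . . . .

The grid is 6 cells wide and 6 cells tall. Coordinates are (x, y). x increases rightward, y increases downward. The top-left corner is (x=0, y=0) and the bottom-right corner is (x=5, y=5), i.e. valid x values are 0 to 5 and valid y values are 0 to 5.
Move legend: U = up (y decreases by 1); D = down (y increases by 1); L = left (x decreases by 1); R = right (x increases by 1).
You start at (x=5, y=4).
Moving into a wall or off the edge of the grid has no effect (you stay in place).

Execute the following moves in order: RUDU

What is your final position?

Answer: Final position: (x=5, y=3)

Derivation:
Start: (x=5, y=4)
  R (right): blocked, stay at (x=5, y=4)
  U (up): (x=5, y=4) -> (x=5, y=3)
  D (down): (x=5, y=3) -> (x=5, y=4)
  U (up): (x=5, y=4) -> (x=5, y=3)
Final: (x=5, y=3)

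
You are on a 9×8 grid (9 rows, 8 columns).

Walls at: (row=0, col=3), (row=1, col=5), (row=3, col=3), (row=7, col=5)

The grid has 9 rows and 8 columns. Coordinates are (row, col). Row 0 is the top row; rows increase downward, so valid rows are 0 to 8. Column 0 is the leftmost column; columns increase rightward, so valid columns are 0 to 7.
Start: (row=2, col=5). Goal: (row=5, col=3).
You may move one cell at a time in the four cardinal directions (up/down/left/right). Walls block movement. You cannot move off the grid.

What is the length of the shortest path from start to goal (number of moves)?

BFS from (row=2, col=5) until reaching (row=5, col=3):
  Distance 0: (row=2, col=5)
  Distance 1: (row=2, col=4), (row=2, col=6), (row=3, col=5)
  Distance 2: (row=1, col=4), (row=1, col=6), (row=2, col=3), (row=2, col=7), (row=3, col=4), (row=3, col=6), (row=4, col=5)
  Distance 3: (row=0, col=4), (row=0, col=6), (row=1, col=3), (row=1, col=7), (row=2, col=2), (row=3, col=7), (row=4, col=4), (row=4, col=6), (row=5, col=5)
  Distance 4: (row=0, col=5), (row=0, col=7), (row=1, col=2), (row=2, col=1), (row=3, col=2), (row=4, col=3), (row=4, col=7), (row=5, col=4), (row=5, col=6), (row=6, col=5)
  Distance 5: (row=0, col=2), (row=1, col=1), (row=2, col=0), (row=3, col=1), (row=4, col=2), (row=5, col=3), (row=5, col=7), (row=6, col=4), (row=6, col=6)  <- goal reached here
One shortest path (5 moves): (row=2, col=5) -> (row=2, col=4) -> (row=3, col=4) -> (row=4, col=4) -> (row=4, col=3) -> (row=5, col=3)

Answer: Shortest path length: 5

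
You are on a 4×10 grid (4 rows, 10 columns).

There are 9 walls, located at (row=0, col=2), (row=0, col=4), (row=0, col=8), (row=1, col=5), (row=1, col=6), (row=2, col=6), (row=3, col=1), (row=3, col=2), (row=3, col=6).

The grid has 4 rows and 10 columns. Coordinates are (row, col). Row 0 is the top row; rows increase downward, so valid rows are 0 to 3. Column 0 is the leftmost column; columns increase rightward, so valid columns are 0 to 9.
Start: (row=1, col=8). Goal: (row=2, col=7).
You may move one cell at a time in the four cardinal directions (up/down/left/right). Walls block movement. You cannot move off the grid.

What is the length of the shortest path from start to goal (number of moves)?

BFS from (row=1, col=8) until reaching (row=2, col=7):
  Distance 0: (row=1, col=8)
  Distance 1: (row=1, col=7), (row=1, col=9), (row=2, col=8)
  Distance 2: (row=0, col=7), (row=0, col=9), (row=2, col=7), (row=2, col=9), (row=3, col=8)  <- goal reached here
One shortest path (2 moves): (row=1, col=8) -> (row=1, col=7) -> (row=2, col=7)

Answer: Shortest path length: 2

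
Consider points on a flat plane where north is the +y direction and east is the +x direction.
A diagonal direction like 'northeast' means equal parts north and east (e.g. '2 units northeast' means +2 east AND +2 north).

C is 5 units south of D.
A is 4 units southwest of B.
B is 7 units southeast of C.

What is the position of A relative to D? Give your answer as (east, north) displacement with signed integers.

Place D at the origin (east=0, north=0).
  C is 5 units south of D: delta (east=+0, north=-5); C at (east=0, north=-5).
  B is 7 units southeast of C: delta (east=+7, north=-7); B at (east=7, north=-12).
  A is 4 units southwest of B: delta (east=-4, north=-4); A at (east=3, north=-16).
Therefore A relative to D: (east=3, north=-16).

Answer: A is at (east=3, north=-16) relative to D.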